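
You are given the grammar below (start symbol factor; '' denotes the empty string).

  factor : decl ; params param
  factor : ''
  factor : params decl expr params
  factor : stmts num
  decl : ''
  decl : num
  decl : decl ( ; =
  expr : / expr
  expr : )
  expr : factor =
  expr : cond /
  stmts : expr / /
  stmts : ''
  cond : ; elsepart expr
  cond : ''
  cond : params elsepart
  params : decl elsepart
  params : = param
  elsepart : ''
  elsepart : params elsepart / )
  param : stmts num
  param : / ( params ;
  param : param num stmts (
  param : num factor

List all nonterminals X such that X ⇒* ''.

Directly nullable (have an ''-production): factor, decl, stmts, cond, elsepart.
params : decl elsepart with every symbol nullable, so params is nullable.
No other nonterminal has a production whose RHS symbols are all nullable.

{ cond, decl, elsepart, factor, params, stmts }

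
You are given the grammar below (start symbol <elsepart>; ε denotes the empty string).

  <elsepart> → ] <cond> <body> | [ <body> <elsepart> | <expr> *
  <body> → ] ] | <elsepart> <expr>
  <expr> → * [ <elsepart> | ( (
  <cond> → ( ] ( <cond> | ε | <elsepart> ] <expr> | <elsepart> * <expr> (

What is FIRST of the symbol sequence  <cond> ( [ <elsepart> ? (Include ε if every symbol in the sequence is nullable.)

Add FIRST(<cond>)\{ε} = { (, *, [, ] }; <cond> is nullable, continue.
( is a terminal; add {(} and stop.

{ (, *, [, ] }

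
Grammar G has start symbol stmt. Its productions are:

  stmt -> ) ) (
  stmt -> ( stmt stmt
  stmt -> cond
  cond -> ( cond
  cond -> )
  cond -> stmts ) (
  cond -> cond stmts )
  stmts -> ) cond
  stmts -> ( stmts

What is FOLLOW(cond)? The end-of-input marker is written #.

{ #, (, ) }

In stmt -> cond: cond is at the end, add FOLLOW(stmt) = { #, (, ) }.
In cond -> ( cond: cond is at the end, add FOLLOW(cond) = { #, (, ) }.
In cond -> cond stmts ): add FIRST(stmts )) = { (, ) }.
In stmts -> ) cond: cond is at the end, add FOLLOW(stmts) = { ) }.
Union: FOLLOW(cond) = { #, (, ) }.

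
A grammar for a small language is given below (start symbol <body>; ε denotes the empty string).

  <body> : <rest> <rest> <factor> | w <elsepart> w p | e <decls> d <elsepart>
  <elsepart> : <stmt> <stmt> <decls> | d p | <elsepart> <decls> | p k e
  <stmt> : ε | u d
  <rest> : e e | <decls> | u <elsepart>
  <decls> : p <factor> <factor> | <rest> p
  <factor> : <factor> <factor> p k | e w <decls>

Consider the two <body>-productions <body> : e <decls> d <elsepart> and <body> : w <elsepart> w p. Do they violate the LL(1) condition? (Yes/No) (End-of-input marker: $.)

No

FIRST(e <decls> d <elsepart>) = { e } and FIRST(w <elsepart> w p) = { w }.
The FIRST sets are disjoint and neither alternative is nullable — no conflict.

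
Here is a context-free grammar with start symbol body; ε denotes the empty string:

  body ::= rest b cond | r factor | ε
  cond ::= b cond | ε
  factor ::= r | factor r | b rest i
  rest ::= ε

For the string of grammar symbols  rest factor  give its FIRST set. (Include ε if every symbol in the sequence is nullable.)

{ b, r }

Add FIRST(rest)\{ε} = {  }; rest is nullable, continue.
Add FIRST(factor) = { b, r }; factor is not nullable, stop.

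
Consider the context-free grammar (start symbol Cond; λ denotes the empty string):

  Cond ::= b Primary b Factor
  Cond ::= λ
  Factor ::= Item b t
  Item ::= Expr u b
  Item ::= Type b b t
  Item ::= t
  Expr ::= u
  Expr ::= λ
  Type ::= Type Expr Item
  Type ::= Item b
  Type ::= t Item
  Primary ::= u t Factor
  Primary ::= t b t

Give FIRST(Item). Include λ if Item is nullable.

From Item ::= Expr u b: Expr nullable, take FIRST(Expr) ∪ {u} = { u }.
From Item ::= Type b b t: add FIRST(Type) = { t, u }.
Item ::= t contributes {t}.
Union: FIRST(Item) = { t, u }.

{ t, u }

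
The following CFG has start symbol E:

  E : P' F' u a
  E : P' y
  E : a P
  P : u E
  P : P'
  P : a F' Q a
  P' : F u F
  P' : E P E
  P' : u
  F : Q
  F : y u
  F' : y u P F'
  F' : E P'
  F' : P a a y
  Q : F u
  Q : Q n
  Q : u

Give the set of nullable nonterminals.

No nonterminal has an empty production or an RHS whose symbols are all nullable.

{ } (none)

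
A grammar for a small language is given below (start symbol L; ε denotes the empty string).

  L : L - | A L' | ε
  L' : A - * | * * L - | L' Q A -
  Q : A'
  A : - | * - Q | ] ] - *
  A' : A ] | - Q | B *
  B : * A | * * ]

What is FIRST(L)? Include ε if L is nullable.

From L : L -: L nullable, take FIRST(L) ∪ {-} = { *, -, ] }.
From L : A L': add FIRST(A) = { *, -, ] }.
L : ε contributes ε.
Union: FIRST(L) = { *, -, ], ε }.

{ *, -, ], ε }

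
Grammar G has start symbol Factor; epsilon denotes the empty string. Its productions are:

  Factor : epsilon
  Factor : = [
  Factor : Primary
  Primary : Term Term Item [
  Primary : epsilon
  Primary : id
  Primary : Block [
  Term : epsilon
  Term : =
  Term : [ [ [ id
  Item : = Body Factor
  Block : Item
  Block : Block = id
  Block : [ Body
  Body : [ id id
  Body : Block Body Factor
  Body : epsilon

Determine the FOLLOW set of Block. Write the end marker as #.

{ =, [, id }

In Primary : Block [: add FIRST([) = { [ }.
In Block : Block = id: add FIRST(= id) = { = }.
In Body : Block Body Factor: add FIRST(Body Factor)\{epsilon} = { =, [, id }.
  Since Body Factor is nullable, also add FOLLOW(Body) = { =, [, id }.
Union: FOLLOW(Block) = { =, [, id }.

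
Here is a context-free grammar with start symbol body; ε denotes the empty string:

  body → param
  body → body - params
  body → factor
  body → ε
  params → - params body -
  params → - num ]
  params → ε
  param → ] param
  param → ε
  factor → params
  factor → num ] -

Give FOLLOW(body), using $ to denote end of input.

body is the start symbol, so $ ∈ FOLLOW(body).
In body → body - params: add FIRST(- params) = { - }.
In params → - params body -: add FIRST(-) = { - }.
Union: FOLLOW(body) = { $, - }.

{ $, - }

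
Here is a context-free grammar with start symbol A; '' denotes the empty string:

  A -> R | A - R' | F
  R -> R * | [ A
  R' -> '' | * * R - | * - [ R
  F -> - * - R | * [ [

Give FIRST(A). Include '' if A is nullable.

From A -> R: add FIRST(R) = { [ }.
From A -> A - R': add FIRST(A) = { *, -, [ }.
From A -> F: add FIRST(F) = { *, - }.
Union: FIRST(A) = { *, -, [ }.

{ *, -, [ }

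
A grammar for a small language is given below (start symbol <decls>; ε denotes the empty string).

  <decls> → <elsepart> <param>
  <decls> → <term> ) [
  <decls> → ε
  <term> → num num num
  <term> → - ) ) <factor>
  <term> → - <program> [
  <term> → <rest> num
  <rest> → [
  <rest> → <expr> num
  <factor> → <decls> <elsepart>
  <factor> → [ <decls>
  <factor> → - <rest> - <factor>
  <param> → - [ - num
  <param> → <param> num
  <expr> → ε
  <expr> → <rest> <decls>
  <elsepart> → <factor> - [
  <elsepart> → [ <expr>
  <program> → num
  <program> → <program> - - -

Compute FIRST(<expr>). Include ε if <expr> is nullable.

{ [, num, ε }

<expr> → ε contributes ε.
From <expr> → <rest> <decls>: add FIRST(<rest>) = { [, num }.
Union: FIRST(<expr>) = { [, num, ε }.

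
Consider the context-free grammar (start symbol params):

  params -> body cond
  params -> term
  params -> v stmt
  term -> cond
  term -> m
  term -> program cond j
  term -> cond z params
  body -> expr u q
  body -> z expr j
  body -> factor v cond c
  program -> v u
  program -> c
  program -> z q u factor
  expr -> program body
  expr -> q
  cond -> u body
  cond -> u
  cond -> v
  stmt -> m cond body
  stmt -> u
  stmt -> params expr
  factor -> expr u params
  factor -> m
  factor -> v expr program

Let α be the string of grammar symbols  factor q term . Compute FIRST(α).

Add FIRST(factor) = { c, m, q, v, z }; factor is not nullable, stop.

{ c, m, q, v, z }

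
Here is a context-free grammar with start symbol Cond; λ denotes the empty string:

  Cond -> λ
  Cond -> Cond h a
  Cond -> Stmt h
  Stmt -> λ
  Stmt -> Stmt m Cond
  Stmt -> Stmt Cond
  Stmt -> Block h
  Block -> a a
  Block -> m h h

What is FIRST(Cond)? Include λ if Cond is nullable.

{ a, h, m, λ }

Cond -> λ contributes λ.
From Cond -> Cond h a: Cond nullable, take FIRST(Cond) ∪ {h} = { a, h, m }.
From Cond -> Stmt h: Stmt nullable, take FIRST(Stmt) ∪ {h} = { a, h, m }.
Union: FIRST(Cond) = { a, h, m, λ }.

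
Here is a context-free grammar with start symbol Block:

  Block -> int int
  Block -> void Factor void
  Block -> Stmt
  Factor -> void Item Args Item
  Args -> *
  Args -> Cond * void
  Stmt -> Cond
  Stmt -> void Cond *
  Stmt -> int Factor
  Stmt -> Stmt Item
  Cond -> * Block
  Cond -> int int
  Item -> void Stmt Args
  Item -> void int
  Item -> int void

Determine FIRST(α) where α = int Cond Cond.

{ int }

int is a terminal; add {int} and stop.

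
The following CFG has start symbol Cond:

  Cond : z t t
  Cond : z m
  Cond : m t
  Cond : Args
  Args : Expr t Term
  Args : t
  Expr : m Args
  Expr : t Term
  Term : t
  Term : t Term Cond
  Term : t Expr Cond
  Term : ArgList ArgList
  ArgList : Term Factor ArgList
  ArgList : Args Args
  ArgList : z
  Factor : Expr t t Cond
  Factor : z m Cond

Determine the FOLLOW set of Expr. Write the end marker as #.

In Args : Expr t Term: add FIRST(t Term) = { t }.
In Term : t Expr Cond: add FIRST(Cond) = { m, t, z }.
In Factor : Expr t t Cond: add FIRST(t t Cond) = { t }.
Union: FOLLOW(Expr) = { m, t, z }.

{ m, t, z }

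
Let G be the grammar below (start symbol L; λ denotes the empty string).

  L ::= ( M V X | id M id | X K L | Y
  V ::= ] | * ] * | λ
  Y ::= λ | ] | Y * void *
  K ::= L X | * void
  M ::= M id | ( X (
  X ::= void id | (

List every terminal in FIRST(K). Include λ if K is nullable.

{ (, *, ], id, void }

From K ::= L X: L nullable, take FIRST(L) ∪ FIRST(X) = { (, *, ], id, void }.
K ::= * void contributes {*}.
Union: FIRST(K) = { (, *, ], id, void }.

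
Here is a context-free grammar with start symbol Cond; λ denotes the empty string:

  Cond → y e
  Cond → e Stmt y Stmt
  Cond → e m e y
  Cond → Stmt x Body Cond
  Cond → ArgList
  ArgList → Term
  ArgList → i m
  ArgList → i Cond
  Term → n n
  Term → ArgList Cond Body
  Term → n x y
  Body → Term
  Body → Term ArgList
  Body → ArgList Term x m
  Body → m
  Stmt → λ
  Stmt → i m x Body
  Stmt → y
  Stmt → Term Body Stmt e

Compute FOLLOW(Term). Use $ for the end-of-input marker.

In ArgList → Term: Term is at the end, add FOLLOW(ArgList) = { $, e, i, m, n, x, y }.
In Body → Term: Term is at the end, add FOLLOW(Body) = { $, e, i, m, n, x, y }.
In Body → Term ArgList: add FIRST(ArgList) = { i, n }.
In Body → ArgList Term x m: add FIRST(x m) = { x }.
In Stmt → Term Body Stmt e: add FIRST(Body Stmt e) = { i, m, n }.
Union: FOLLOW(Term) = { $, e, i, m, n, x, y }.

{ $, e, i, m, n, x, y }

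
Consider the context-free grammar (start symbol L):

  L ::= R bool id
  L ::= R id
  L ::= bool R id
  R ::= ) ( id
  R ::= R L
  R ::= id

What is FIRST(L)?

From L ::= R bool id: add FIRST(R) = { ), id }.
From L ::= R id: add FIRST(R) = { ), id }.
L ::= bool R id contributes {bool}.
Union: FIRST(L) = { ), bool, id }.

{ ), bool, id }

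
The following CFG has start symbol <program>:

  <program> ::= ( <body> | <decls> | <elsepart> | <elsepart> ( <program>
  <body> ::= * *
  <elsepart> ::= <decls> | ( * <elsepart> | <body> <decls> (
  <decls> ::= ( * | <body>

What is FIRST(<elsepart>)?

{ (, * }

From <elsepart> ::= <decls>: add FIRST(<decls>) = { (, * }.
<elsepart> ::= ( * <elsepart> contributes {(}.
From <elsepart> ::= <body> <decls> (: add FIRST(<body>) = { * }.
Union: FIRST(<elsepart>) = { (, * }.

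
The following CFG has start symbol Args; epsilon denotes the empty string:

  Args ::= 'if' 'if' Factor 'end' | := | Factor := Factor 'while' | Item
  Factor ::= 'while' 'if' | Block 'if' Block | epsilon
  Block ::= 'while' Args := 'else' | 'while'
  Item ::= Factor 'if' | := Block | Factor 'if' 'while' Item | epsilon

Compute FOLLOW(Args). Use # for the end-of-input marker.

Args is the start symbol, so # ∈ FOLLOW(Args).
In Block ::= 'while' Args := 'else': add FIRST(:= 'else') = { := }.
Union: FOLLOW(Args) = { #, := }.

{ #, := }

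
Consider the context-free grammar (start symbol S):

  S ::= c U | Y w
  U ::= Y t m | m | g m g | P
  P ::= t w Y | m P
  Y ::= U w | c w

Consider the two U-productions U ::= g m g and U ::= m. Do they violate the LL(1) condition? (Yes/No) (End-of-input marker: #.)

No

FIRST(g m g) = { g } and FIRST(m) = { m }.
The FIRST sets are disjoint and neither alternative is nullable — no conflict.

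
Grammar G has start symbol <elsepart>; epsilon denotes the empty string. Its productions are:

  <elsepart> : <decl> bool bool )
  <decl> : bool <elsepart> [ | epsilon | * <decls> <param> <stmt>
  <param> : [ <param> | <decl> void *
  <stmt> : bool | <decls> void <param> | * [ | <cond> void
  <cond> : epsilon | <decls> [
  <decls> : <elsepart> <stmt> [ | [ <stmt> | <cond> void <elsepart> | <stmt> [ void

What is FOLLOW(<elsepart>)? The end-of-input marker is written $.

{ $, *, [, bool, void }

<elsepart> is the start symbol, so $ ∈ FOLLOW(<elsepart>).
In <decl> : bool <elsepart> [: add FIRST([) = { [ }.
In <decls> : <elsepart> <stmt> [: add FIRST(<stmt> [) = { *, [, bool, void }.
In <decls> : <cond> void <elsepart>: <elsepart> is at the end, add FOLLOW(<decls>) = { *, [, bool, void }.
Union: FOLLOW(<elsepart>) = { $, *, [, bool, void }.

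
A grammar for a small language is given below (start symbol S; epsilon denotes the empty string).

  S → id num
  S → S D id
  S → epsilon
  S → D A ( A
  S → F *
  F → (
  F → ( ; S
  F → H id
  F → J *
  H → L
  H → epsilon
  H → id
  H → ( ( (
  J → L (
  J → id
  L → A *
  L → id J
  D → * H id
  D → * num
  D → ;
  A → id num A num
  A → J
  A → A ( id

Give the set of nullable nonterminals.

Directly nullable (have an epsilon-production): S, H.
No other nonterminal has a production whose RHS symbols are all nullable.

{ H, S }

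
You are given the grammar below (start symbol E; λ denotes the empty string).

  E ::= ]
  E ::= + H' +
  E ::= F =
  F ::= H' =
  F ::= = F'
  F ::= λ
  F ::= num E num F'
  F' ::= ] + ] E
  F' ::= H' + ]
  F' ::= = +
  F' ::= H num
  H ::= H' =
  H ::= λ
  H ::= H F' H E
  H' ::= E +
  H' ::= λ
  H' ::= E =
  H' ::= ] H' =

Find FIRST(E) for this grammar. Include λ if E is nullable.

{ +, =, ], num }

E ::= ] contributes {]}.
E ::= + H' + contributes {+}.
From E ::= F =: F nullable, take FIRST(F) ∪ {=} = { +, =, ], num }.
Union: FIRST(E) = { +, =, ], num }.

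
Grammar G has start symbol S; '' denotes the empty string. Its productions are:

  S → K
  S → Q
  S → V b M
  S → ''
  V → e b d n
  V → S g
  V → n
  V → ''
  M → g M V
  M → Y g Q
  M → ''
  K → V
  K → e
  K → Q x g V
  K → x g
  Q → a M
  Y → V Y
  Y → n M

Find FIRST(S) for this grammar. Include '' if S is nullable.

From S → K: add FIRST(K) = { a, b, e, g, n, x, '' } (including '' since K is nullable).
From S → Q: add FIRST(Q) = { a }.
From S → V b M: V nullable, take FIRST(V) ∪ {b} = { a, b, e, g, n, x }.
S → '' contributes ''.
Union: FIRST(S) = { a, b, e, g, n, x, '' }.

{ a, b, e, g, n, x, '' }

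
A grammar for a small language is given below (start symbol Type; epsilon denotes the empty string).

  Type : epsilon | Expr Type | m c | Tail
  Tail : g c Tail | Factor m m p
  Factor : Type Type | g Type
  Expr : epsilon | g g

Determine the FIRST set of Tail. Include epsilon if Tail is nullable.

Tail : g c Tail contributes {g}.
From Tail : Factor m m p: Factor nullable, take FIRST(Factor) ∪ {m} = { g, m }.
Union: FIRST(Tail) = { g, m }.

{ g, m }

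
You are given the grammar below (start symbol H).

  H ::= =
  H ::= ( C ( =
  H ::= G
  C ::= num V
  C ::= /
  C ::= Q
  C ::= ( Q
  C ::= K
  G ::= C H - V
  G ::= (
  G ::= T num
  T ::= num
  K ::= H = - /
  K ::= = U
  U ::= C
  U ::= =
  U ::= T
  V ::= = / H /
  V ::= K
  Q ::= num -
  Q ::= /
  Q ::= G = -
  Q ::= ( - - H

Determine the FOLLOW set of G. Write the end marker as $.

{ $, (, -, /, =, num }

In H ::= G: G is at the end, add FOLLOW(H) = { $, (, -, /, =, num }.
In Q ::= G = -: add FIRST(= -) = { = }.
Union: FOLLOW(G) = { $, (, -, /, =, num }.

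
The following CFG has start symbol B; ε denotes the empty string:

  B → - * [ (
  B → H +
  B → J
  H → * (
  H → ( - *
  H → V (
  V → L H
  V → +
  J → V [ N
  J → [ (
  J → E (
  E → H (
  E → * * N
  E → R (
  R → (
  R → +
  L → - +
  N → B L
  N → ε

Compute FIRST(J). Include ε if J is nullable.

From J → V [ N: add FIRST(V) = { +, - }.
J → [ ( contributes {[}.
From J → E (: add FIRST(E) = { (, *, +, - }.
Union: FIRST(J) = { (, *, +, -, [ }.

{ (, *, +, -, [ }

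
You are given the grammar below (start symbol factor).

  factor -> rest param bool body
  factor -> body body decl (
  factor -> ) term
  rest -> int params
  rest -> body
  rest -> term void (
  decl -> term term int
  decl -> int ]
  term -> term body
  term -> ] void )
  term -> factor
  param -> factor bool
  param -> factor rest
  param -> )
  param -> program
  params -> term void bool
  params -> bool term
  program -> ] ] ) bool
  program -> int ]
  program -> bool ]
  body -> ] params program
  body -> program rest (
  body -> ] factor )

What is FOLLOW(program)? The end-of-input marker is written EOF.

{ EOF, (, ), ], bool, int, void }

In param -> program: program is at the end, add FOLLOW(param) = { bool }.
In body -> ] params program: program is at the end, add FOLLOW(body) = { EOF, (, ), ], bool, int, void }.
In body -> program rest (: add FIRST(rest () = { ), ], bool, int }.
Union: FOLLOW(program) = { EOF, (, ), ], bool, int, void }.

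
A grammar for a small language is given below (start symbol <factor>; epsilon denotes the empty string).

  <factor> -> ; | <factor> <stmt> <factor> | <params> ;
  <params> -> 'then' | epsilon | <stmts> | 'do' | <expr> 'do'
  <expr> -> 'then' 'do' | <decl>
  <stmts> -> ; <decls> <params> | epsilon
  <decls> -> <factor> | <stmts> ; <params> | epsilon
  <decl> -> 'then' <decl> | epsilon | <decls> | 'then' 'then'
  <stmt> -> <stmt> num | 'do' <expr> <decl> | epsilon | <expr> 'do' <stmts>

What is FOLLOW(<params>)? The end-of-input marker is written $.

In <factor> -> <params> ;: add FIRST(;) = { ; }.
In <stmts> -> ; <decls> <params>: <params> is at the end, add FOLLOW(<stmts>) = { 'do', 'then', ;, num }.
In <decls> -> <stmts> ; <params>: <params> is at the end, add FOLLOW(<decls>) = { 'do', 'then', ;, num }.
Union: FOLLOW(<params>) = { 'do', 'then', ;, num }.

{ 'do', 'then', ;, num }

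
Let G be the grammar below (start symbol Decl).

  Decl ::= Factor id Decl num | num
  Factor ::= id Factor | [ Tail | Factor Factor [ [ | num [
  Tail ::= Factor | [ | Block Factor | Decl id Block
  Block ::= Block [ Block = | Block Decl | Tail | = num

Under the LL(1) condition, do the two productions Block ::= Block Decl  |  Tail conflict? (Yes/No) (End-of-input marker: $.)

FIRST(Block Decl) = { =, [, id, num } and FIRST(Tail) = { =, [, id, num }.
Both contain =, so the two alternatives are not disjoint — LL(1) conflict.

Yes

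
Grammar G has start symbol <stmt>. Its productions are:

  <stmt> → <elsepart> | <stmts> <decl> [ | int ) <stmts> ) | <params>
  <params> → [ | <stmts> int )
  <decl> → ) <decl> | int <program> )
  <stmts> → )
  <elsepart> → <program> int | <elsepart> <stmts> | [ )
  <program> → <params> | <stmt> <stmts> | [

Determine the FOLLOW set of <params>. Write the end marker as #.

{ #, ), int }

In <stmt> → <params>: <params> is at the end, add FOLLOW(<stmt>) = { #, ) }.
In <program> → <params>: <params> is at the end, add FOLLOW(<program>) = { ), int }.
Union: FOLLOW(<params>) = { #, ), int }.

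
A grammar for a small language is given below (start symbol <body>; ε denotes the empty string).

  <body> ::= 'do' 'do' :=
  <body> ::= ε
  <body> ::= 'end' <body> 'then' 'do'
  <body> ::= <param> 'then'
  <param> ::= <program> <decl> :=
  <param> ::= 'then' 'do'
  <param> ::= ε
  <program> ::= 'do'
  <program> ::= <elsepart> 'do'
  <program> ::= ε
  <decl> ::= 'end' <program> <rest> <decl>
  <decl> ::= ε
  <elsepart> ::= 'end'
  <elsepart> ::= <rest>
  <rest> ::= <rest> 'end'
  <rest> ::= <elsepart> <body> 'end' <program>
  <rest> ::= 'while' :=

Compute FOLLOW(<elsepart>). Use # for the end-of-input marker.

{ 'do', 'end', 'then', 'while', := }

In <program> ::= <elsepart> 'do': add FIRST('do') = { 'do' }.
In <rest> ::= <elsepart> <body> 'end' <program>: add FIRST(<body> 'end' <program>) = { 'do', 'end', 'then', 'while', := }.
Union: FOLLOW(<elsepart>) = { 'do', 'end', 'then', 'while', := }.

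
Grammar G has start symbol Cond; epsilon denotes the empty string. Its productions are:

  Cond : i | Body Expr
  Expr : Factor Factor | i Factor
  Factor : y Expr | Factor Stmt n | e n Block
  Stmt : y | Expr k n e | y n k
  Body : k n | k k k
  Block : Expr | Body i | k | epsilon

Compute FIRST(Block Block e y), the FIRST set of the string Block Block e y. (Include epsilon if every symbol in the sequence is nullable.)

{ e, i, k, y }

Add FIRST(Block)\{epsilon} = { e, i, k, y }; Block is nullable, continue.
Add FIRST(Block)\{epsilon} = { e, i, k, y }; Block is nullable, continue.
e is a terminal; add {e} and stop.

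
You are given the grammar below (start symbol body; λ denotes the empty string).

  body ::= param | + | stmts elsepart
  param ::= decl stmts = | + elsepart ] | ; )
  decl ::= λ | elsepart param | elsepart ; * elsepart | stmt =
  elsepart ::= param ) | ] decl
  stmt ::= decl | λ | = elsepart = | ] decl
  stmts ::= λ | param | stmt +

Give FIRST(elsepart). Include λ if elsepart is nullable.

From elsepart ::= param ): add FIRST(param) = { +, ;, =, ] }.
elsepart ::= ] decl contributes {]}.
Union: FIRST(elsepart) = { +, ;, =, ] }.

{ +, ;, =, ] }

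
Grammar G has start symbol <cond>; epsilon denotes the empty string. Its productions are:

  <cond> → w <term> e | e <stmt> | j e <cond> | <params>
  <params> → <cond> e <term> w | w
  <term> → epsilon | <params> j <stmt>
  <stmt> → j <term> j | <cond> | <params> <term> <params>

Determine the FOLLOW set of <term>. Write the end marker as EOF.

In <cond> → w <term> e: add FIRST(e) = { e }.
In <params> → <cond> e <term> w: add FIRST(w) = { w }.
In <stmt> → j <term> j: add FIRST(j) = { j }.
In <stmt> → <params> <term> <params>: add FIRST(<params>) = { e, j, w }.
Union: FOLLOW(<term>) = { e, j, w }.

{ e, j, w }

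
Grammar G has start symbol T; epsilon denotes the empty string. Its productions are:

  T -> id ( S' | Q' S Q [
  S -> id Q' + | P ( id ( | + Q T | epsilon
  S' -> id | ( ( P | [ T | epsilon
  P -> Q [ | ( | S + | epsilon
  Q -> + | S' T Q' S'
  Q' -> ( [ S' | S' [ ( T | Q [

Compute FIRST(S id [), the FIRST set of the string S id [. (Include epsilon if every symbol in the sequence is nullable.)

{ (, +, [, id }

Add FIRST(S)\{epsilon} = { (, +, [, id }; S is nullable, continue.
id is a terminal; add {id} and stop.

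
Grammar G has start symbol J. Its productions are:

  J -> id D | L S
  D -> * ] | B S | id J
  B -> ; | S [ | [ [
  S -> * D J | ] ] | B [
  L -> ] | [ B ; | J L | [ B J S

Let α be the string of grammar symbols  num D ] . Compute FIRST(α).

{ num }

num is a terminal; add {num} and stop.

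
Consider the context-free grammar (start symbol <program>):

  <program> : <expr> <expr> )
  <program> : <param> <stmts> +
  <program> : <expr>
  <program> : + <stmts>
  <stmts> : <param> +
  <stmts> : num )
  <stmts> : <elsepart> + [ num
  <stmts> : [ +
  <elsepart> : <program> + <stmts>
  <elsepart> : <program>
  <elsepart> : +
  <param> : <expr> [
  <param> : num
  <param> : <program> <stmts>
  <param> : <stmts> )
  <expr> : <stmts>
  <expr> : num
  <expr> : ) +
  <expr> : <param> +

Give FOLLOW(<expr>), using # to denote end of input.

{ #, ), +, [, num }

In <program> : <expr> <expr> ): add FIRST(<expr> )) = { ), +, [, num }.
In <program> : <expr> <expr> ): add FIRST()) = { ) }.
In <program> : <expr>: <expr> is at the end, add FOLLOW(<program>) = { #, ), +, [, num }.
In <param> : <expr> [: add FIRST([) = { [ }.
Union: FOLLOW(<expr>) = { #, ), +, [, num }.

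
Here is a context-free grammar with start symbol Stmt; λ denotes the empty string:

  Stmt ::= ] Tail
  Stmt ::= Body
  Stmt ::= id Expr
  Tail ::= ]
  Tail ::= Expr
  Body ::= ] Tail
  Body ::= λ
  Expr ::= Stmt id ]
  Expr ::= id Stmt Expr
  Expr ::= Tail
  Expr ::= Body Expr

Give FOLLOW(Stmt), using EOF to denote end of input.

Stmt is the start symbol, so EOF ∈ FOLLOW(Stmt).
In Expr ::= Stmt id ]: add FIRST(id ]) = { id }.
In Expr ::= id Stmt Expr: add FIRST(Expr) = { ], id }.
Union: FOLLOW(Stmt) = { EOF, ], id }.

{ EOF, ], id }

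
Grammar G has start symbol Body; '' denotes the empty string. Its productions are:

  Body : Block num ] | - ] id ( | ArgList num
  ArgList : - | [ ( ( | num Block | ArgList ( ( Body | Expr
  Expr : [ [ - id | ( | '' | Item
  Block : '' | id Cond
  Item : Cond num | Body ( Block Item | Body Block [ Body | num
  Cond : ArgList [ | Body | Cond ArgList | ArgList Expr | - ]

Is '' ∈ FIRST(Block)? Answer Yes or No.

Block has an ''-production, so Block ⇒ ''.

Yes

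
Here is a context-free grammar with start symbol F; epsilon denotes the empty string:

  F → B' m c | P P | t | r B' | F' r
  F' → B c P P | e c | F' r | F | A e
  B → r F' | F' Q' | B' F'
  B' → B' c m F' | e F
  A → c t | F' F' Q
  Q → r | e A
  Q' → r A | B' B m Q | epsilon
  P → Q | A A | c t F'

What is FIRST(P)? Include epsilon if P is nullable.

{ c, e, r, t }

From P → Q: add FIRST(Q) = { e, r }.
From P → A A: add FIRST(A) = { c, e, r, t }.
P → c t F' contributes {c}.
Union: FIRST(P) = { c, e, r, t }.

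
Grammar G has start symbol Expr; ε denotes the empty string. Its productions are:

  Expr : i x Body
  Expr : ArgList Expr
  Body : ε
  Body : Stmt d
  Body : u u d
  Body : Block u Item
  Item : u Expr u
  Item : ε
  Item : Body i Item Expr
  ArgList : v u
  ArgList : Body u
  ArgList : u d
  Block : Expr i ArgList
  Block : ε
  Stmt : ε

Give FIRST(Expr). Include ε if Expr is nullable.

{ d, i, u, v }

Expr : i x Body contributes {i}.
From Expr : ArgList Expr: add FIRST(ArgList) = { d, i, u, v }.
Union: FIRST(Expr) = { d, i, u, v }.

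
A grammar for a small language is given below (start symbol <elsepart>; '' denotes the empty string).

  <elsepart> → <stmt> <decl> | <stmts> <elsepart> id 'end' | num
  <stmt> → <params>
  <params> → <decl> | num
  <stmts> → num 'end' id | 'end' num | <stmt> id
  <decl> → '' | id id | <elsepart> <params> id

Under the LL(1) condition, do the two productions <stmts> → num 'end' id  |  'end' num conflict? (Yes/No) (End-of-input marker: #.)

No

FIRST(num 'end' id) = { num } and FIRST('end' num) = { 'end' }.
The FIRST sets are disjoint and neither alternative is nullable — no conflict.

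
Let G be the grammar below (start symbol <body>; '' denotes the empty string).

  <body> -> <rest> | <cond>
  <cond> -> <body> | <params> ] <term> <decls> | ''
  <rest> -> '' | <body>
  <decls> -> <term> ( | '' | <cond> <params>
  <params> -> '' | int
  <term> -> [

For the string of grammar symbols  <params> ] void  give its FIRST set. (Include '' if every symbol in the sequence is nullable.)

{ ], int }

Add FIRST(<params>)\{''} = { int }; <params> is nullable, continue.
] is a terminal; add {]} and stop.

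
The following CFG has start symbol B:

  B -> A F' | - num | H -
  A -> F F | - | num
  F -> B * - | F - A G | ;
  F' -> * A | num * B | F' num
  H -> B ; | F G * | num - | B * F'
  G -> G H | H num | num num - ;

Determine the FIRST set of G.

{ -, ;, num }

From G -> G H: add FIRST(G) = { -, ;, num }.
From G -> H num: add FIRST(H) = { -, ;, num }.
G -> num num - ; contributes {num}.
Union: FIRST(G) = { -, ;, num }.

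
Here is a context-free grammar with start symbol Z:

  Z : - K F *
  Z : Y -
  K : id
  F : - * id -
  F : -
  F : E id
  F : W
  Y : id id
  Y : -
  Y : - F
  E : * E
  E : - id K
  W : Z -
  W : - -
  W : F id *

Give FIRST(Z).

Z : - K F * contributes {-}.
From Z : Y -: add FIRST(Y) = { -, id }.
Union: FIRST(Z) = { -, id }.

{ -, id }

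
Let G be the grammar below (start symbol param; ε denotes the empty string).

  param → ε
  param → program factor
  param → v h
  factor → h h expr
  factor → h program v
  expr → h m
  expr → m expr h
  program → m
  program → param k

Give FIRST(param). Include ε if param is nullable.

param → ε contributes ε.
From param → program factor: add FIRST(program) = { k, m, v }.
param → v h contributes {v}.
Union: FIRST(param) = { k, m, v, ε }.

{ k, m, v, ε }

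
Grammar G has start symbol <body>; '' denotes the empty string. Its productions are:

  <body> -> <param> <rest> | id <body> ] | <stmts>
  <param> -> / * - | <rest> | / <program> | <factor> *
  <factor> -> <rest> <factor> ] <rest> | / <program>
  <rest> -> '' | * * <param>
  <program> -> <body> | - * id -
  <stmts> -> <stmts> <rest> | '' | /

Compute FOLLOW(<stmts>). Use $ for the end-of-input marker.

{ $, *, /, ] }

In <body> -> <stmts>: <stmts> is at the end, add FOLLOW(<body>) = { $, *, /, ] }.
In <stmts> -> <stmts> <rest>: add FIRST(<rest>)\{''} = { * }.
  Since <rest> is nullable, also add FOLLOW(<stmts>) = { $, *, /, ] }.
Union: FOLLOW(<stmts>) = { $, *, /, ] }.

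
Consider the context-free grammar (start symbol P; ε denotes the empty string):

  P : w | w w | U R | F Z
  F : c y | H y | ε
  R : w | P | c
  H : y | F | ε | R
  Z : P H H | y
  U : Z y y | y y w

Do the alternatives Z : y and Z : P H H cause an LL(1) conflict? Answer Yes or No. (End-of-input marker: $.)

Yes

FIRST(y) = { y } and FIRST(P H H) = { c, w, y }.
Both contain y, so the two alternatives are not disjoint — LL(1) conflict.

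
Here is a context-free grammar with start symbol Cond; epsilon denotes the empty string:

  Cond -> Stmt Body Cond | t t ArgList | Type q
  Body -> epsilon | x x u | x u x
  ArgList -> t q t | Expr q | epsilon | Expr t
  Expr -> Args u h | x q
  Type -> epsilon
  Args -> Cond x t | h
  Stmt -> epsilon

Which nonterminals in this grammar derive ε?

Directly nullable (have an epsilon-production): Body, ArgList, Type, Stmt.
No other nonterminal has a production whose RHS symbols are all nullable.

{ ArgList, Body, Stmt, Type }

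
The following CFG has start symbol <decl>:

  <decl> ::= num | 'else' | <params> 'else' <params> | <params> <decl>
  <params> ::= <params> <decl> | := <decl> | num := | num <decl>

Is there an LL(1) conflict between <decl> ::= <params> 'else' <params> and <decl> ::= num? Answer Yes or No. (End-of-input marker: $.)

FIRST(<params> 'else' <params>) = { :=, num } and FIRST(num) = { num }.
Both contain num, so the two alternatives are not disjoint — LL(1) conflict.

Yes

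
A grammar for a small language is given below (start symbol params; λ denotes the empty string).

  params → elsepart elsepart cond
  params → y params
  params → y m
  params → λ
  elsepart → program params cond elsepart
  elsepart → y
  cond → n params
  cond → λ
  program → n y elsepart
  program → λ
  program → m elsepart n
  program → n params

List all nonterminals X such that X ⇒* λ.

Directly nullable (have an λ-production): params, cond, program.
No other nonterminal has a production whose RHS symbols are all nullable.

{ cond, params, program }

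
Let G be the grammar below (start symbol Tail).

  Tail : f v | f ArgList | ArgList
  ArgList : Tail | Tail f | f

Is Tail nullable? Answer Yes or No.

No

No nonterminal in this grammar is nullable.
No production of Tail has an RHS whose symbols are all nullable, so Tail is not nullable.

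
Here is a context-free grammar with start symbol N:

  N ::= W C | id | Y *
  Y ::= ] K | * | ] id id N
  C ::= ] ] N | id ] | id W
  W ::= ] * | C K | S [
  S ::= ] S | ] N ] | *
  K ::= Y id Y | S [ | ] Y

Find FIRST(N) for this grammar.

From N ::= W C: add FIRST(W) = { *, ], id }.
N ::= id contributes {id}.
From N ::= Y *: add FIRST(Y) = { *, ] }.
Union: FIRST(N) = { *, ], id }.

{ *, ], id }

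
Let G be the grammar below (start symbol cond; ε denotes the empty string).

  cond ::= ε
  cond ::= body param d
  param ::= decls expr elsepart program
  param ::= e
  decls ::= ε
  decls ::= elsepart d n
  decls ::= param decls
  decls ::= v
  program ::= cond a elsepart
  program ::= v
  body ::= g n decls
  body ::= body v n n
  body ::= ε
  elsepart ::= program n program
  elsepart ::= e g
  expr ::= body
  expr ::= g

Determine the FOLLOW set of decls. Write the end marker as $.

In param ::= decls expr elsepart program: add FIRST(expr elsepart program) = { a, e, g, v }.
In decls ::= param decls: decls is at the end, add FOLLOW(decls) = { a, e, g, v }.
In body ::= g n decls: decls is at the end, add FOLLOW(body) = { a, e, g, v }.
Union: FOLLOW(decls) = { a, e, g, v }.

{ a, e, g, v }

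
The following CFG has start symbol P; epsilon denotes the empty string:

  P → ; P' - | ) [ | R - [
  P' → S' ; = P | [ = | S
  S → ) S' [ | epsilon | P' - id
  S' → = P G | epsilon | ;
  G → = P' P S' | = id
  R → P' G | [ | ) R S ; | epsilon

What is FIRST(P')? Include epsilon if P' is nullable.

From P' → S' ; = P: S' nullable, take FIRST(S') ∪ {;} = { ;, = }.
P' → [ = contributes {[}.
From P' → S: add FIRST(S) = { ), -, ;, =, [, epsilon } (including epsilon since S is nullable).
Union: FIRST(P') = { ), -, ;, =, [, epsilon }.

{ ), -, ;, =, [, epsilon }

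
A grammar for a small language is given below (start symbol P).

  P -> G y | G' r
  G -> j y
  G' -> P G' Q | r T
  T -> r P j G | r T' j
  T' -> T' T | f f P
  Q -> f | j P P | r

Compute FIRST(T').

{ f }

From T' -> T' T: add FIRST(T') = { f }.
T' -> f f P contributes {f}.
Union: FIRST(T') = { f }.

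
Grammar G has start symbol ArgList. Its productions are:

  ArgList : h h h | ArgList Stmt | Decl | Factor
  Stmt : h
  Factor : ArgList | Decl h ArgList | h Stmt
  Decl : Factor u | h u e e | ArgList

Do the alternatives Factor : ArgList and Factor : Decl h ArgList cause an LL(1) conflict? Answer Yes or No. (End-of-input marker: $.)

FIRST(ArgList) = { h } and FIRST(Decl h ArgList) = { h }.
Both contain h, so the two alternatives are not disjoint — LL(1) conflict.

Yes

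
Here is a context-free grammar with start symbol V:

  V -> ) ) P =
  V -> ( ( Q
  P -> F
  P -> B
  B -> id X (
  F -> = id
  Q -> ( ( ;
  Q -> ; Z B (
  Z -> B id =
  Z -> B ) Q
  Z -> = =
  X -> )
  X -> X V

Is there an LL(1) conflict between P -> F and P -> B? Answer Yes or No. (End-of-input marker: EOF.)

No

FIRST(F) = { = } and FIRST(B) = { id }.
The FIRST sets are disjoint and neither alternative is nullable — no conflict.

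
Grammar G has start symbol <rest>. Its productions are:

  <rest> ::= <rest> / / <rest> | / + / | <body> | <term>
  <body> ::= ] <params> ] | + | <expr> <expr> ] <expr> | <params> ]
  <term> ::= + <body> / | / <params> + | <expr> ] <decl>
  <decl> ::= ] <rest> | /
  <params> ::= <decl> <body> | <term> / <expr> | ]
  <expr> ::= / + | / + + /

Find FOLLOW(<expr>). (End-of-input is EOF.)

{ EOF, +, /, ] }

In <body> ::= <expr> <expr> ] <expr>: add FIRST(<expr> ] <expr>) = { / }.
In <body> ::= <expr> <expr> ] <expr>: add FIRST(] <expr>) = { ] }.
In <body> ::= <expr> <expr> ] <expr>: <expr> is at the end, add FOLLOW(<body>) = { EOF, +, /, ] }.
In <term> ::= <expr> ] <decl>: add FIRST(] <decl>) = { ] }.
In <params> ::= <term> / <expr>: <expr> is at the end, add FOLLOW(<params>) = { +, ] }.
Union: FOLLOW(<expr>) = { EOF, +, /, ] }.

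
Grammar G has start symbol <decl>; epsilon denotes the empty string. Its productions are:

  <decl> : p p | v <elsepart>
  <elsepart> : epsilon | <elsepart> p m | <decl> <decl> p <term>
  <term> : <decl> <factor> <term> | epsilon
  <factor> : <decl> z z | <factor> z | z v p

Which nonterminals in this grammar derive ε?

{ <elsepart>, <term> }

Directly nullable (have an epsilon-production): <elsepart>, <term>.
No other nonterminal has a production whose RHS symbols are all nullable.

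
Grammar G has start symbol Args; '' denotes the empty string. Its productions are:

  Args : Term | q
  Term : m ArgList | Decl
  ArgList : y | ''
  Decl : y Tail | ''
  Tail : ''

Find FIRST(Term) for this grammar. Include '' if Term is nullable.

{ m, y, '' }

Term : m ArgList contributes {m}.
From Term : Decl: add FIRST(Decl) = { y, '' } (including '' since Decl is nullable).
Union: FIRST(Term) = { m, y, '' }.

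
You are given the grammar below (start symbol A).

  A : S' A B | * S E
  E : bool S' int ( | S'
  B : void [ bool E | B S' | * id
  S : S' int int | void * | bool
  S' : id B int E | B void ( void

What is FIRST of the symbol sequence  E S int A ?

{ *, bool, id, void }

Add FIRST(E) = { *, bool, id, void }; E is not nullable, stop.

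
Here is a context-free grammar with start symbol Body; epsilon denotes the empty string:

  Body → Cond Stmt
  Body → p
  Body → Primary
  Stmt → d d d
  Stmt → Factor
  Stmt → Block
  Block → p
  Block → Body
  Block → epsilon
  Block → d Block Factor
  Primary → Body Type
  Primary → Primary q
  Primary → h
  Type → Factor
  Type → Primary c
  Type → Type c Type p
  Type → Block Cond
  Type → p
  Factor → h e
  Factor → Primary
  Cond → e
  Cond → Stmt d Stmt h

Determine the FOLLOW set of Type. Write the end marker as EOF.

In Primary → Body Type: Type is at the end, add FOLLOW(Primary) = { EOF, c, d, e, h, p, q }.
In Type → Type c Type p: add FIRST(c Type p) = { c }.
In Type → Type c Type p: add FIRST(p) = { p }.
Union: FOLLOW(Type) = { EOF, c, d, e, h, p, q }.

{ EOF, c, d, e, h, p, q }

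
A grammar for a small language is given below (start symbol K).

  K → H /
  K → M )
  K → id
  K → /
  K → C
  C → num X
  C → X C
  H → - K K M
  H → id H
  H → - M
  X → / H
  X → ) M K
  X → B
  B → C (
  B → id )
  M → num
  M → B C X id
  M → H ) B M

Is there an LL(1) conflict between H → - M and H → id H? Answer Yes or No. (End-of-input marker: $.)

No

FIRST(- M) = { - } and FIRST(id H) = { id }.
The FIRST sets are disjoint and neither alternative is nullable — no conflict.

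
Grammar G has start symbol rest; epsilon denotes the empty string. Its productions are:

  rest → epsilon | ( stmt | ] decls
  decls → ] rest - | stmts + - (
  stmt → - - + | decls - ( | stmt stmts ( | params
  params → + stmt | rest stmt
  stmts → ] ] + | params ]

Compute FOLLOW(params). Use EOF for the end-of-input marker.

In stmt → params: params is at the end, add FOLLOW(stmt) = { EOF, (, +, -, ] }.
In stmts → params ]: add FIRST(]) = { ] }.
Union: FOLLOW(params) = { EOF, (, +, -, ] }.

{ EOF, (, +, -, ] }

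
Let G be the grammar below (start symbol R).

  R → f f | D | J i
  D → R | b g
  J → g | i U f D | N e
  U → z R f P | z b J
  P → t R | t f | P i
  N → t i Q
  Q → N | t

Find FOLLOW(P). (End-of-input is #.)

In U → z R f P: P is at the end, add FOLLOW(U) = { f }.
In P → P i: add FIRST(i) = { i }.
Union: FOLLOW(P) = { f, i }.

{ f, i }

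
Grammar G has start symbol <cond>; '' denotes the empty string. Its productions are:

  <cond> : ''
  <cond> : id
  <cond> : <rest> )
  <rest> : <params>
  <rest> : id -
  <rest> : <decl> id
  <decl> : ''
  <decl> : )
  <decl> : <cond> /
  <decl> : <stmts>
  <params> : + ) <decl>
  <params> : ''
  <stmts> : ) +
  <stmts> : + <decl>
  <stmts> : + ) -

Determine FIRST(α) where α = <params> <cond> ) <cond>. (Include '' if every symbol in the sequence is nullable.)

{ ), +, /, id }

Add FIRST(<params>)\{''} = { + }; <params> is nullable, continue.
Add FIRST(<cond>)\{''} = { ), +, /, id }; <cond> is nullable, continue.
) is a terminal; add {)} and stop.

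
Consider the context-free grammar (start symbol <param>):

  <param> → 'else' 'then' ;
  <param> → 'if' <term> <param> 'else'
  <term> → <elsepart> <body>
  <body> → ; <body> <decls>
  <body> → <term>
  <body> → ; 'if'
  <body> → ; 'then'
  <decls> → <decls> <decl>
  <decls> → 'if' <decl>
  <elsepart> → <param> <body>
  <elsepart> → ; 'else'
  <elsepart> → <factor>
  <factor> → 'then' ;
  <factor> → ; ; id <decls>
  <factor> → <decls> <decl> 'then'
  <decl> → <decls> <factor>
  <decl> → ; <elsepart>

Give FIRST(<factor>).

<factor> → 'then' ; contributes {'then'}.
<factor> → ; ; id <decls> contributes {;}.
From <factor> → <decls> <decl> 'then': add FIRST(<decls>) = { 'if' }.
Union: FIRST(<factor>) = { 'if', 'then', ; }.

{ 'if', 'then', ; }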